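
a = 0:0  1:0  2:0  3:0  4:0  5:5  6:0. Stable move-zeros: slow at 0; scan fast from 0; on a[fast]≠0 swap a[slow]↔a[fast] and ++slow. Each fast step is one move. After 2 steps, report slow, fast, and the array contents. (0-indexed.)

(s=0,f=0) a[fast]=0 → fast++
(s=0,f=1) a[fast]=0 → fast++

slow=0, fast=2, a=[0, 0, 0, 0, 0, 5, 0]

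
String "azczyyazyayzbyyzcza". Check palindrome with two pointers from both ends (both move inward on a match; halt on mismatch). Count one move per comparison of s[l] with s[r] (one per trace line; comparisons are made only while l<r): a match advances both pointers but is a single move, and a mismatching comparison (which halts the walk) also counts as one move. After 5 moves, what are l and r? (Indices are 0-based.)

[0,18] 'a'=='a' → l++,r--
[1,17] 'z'=='z' → l++,r--
[2,16] 'c'=='c' → l++,r--
[3,15] 'z'=='z' → l++,r--
[4,14] 'y'=='y' → l++,r--

l=5, r=13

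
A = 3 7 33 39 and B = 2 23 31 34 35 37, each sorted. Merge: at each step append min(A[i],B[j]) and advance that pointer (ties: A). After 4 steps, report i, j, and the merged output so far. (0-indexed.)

i=2, j=2, merged so far=[2, 3, 7, 23]

[i=0,j=0] A[i]=3>B[j]=2 take 2 → j++
[i=0,j=1] A[i]=3<=B[j]=23 take 3 → i++
[i=1,j=1] A[i]=7<=B[j]=23 take 7 → i++
[i=2,j=1] A[i]=33>B[j]=23 take 23 → j++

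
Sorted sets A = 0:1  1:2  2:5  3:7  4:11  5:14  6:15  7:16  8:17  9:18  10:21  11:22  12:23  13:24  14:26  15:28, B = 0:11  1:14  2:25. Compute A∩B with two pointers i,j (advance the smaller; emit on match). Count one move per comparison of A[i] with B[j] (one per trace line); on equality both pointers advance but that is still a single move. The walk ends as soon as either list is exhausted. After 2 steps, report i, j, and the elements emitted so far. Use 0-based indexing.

i=2, j=0, emitted=[]

[i=0,j=0] 1<11 → i++
[i=1,j=0] 2<11 → i++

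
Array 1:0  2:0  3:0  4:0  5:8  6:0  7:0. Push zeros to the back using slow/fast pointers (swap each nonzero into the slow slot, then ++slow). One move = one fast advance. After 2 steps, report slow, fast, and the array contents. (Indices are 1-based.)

slow=1, fast=3, a=[0, 0, 0, 0, 8, 0, 0]

(s=1,f=1) a[fast]=0 → fast++
(s=1,f=2) a[fast]=0 → fast++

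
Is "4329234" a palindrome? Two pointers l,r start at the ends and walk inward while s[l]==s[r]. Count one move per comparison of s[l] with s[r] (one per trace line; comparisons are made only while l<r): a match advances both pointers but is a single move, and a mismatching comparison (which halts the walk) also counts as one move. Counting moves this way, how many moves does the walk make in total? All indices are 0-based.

l=0 r=6: '4'=='4', l++,r--
l=1 r=5: '3'=='3', l++,r--
l=2 r=4: '2'=='2', l++,r--

3 moves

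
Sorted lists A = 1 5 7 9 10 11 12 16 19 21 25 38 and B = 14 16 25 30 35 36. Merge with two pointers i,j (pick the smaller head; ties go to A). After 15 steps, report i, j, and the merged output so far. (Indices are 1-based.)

i=12, j=5, merged so far=[1, 5, 7, 9, 10, 11, 12, 14, 16, 16, 19, 21, 25, 25, 30]

[i=1,j=1] A[i]=1<=B[j]=14 take 1 → i++
[i=2,j=1] A[i]=5<=B[j]=14 take 5 → i++
[i=3,j=1] A[i]=7<=B[j]=14 take 7 → i++
[i=4,j=1] A[i]=9<=B[j]=14 take 9 → i++
[i=5,j=1] A[i]=10<=B[j]=14 take 10 → i++
[i=6,j=1] A[i]=11<=B[j]=14 take 11 → i++
[i=7,j=1] A[i]=12<=B[j]=14 take 12 → i++
[i=8,j=1] A[i]=16>B[j]=14 take 14 → j++
[i=8,j=2] A[i]=16<=B[j]=16 take 16 → i++
[i=9,j=2] A[i]=19>B[j]=16 take 16 → j++
[i=9,j=3] A[i]=19<=B[j]=25 take 19 → i++
[i=10,j=3] A[i]=21<=B[j]=25 take 21 → i++
[i=11,j=3] A[i]=25<=B[j]=25 take 25 → i++
[i=12,j=3] A[i]=38>B[j]=25 take 25 → j++
[i=12,j=4] A[i]=38>B[j]=30 take 30 → j++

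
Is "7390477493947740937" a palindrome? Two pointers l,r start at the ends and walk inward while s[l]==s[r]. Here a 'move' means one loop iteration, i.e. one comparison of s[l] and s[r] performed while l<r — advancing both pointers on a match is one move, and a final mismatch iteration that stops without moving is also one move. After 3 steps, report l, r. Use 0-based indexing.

l=3, r=15

l=0 r=18: '7'=='7', l++,r--
l=1 r=17: '3'=='3', l++,r--
l=2 r=16: '9'=='9', l++,r--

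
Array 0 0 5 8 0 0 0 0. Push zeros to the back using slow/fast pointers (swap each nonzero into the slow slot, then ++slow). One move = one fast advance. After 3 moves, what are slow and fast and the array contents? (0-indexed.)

slow=1, fast=3, a=[5, 0, 0, 8, 0, 0, 0, 0]

slow=0 fast=0: a[fast]=0, fast++
slow=0 fast=1: a[fast]=0, fast++
slow=0 fast=2: a[fast]=5≠0 swap→a[0]=5, slow++,fast++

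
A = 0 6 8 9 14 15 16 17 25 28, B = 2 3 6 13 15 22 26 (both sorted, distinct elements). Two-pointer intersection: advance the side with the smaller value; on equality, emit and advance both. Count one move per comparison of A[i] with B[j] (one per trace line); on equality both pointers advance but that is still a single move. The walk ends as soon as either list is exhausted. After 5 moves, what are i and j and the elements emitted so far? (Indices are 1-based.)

[i=1,j=1] 0<2 → i++
[i=2,j=1] 6>2 → j++
[i=2,j=2] 6>3 → j++
[i=2,j=3] 6==6 emit → i++,j++
[i=3,j=4] 8<13 → i++

i=4, j=4, emitted=[6]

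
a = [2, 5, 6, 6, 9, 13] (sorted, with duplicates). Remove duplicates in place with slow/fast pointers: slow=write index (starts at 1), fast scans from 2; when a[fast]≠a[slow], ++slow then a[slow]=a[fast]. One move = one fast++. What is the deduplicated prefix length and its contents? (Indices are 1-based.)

(s=1,f=2) a[fast]=5≠a[slow]=2 write a[2]=5 → slow++,fast++
(s=2,f=3) a[fast]=6≠a[slow]=5 write a[3]=6 → slow++,fast++
(s=3,f=4) a[fast]=6=a[slow] dup → fast++
(s=3,f=5) a[fast]=9≠a[slow]=6 write a[4]=9 → slow++,fast++
(s=4,f=6) a[fast]=13≠a[slow]=9 write a[5]=13 → slow++,fast++

length 5; prefix = [2, 5, 6, 9, 13]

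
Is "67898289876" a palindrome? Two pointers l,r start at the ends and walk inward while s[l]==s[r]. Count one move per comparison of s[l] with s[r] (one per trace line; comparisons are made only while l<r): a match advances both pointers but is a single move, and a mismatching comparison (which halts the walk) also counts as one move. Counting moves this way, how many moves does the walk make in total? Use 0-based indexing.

5 moves

l=0 r=10: '6'=='6', l++,r--
l=1 r=9: '7'=='7', l++,r--
l=2 r=8: '8'=='8', l++,r--
l=3 r=7: '9'=='9', l++,r--
l=4 r=6: '8'=='8', l++,r--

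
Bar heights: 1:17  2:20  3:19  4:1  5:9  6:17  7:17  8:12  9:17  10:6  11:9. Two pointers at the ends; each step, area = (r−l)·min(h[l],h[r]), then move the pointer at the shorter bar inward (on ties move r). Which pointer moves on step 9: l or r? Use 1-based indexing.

l

l=1 r=11: min(17,9)*10=90 best=90 *, r--
l=1 r=10: min(17,6)*9=54 best=90, r--
l=1 r=9: min(17,17)*8=136 best=136 *, r--
l=1 r=8: min(17,12)*7=84 best=136, r--
l=1 r=7: min(17,17)*6=102 best=136, r--
l=1 r=6: min(17,17)*5=85 best=136, r--
l=1 r=5: min(17,9)*4=36 best=136, r--
l=1 r=4: min(17,1)*3=3 best=136, r--
l=1 r=3: min(17,19)*2=34 best=136, l++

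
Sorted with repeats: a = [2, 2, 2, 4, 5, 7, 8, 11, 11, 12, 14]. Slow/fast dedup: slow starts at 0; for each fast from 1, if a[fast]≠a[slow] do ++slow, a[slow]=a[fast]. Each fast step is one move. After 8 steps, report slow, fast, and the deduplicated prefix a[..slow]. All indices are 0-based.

slow=5, fast=9, prefix=[2, 4, 5, 7, 8, 11]

slow=0 fast=1: a[fast]=2=a[slow] dup, fast++
slow=0 fast=2: a[fast]=2=a[slow] dup, fast++
slow=0 fast=3: a[fast]=4≠a[slow]=2 write a[1]=4, slow++,fast++
slow=1 fast=4: a[fast]=5≠a[slow]=4 write a[2]=5, slow++,fast++
slow=2 fast=5: a[fast]=7≠a[slow]=5 write a[3]=7, slow++,fast++
slow=3 fast=6: a[fast]=8≠a[slow]=7 write a[4]=8, slow++,fast++
slow=4 fast=7: a[fast]=11≠a[slow]=8 write a[5]=11, slow++,fast++
slow=5 fast=8: a[fast]=11=a[slow] dup, fast++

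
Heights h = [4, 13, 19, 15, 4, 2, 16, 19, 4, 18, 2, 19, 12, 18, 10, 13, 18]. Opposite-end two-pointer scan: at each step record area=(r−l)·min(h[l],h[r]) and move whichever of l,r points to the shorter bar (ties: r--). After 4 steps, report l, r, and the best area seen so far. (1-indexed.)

l=3, r=15, best area=252

l=1 r=17: min(4,18)*16=64 best=64 *, l++
l=2 r=17: min(13,18)*15=195 best=195 *, l++
l=3 r=17: min(19,18)*14=252 best=252 *, r--
l=3 r=16: min(19,13)*13=169 best=252, r--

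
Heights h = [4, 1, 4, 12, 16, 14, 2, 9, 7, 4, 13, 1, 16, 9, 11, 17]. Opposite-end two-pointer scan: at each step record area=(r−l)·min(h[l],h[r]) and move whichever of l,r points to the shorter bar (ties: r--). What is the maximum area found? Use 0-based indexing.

max area = 176

[0,15] min(4,17)*15=60 best=60 * → l++
[1,15] min(1,17)*14=14 best=60 → l++
[2,15] min(4,17)*13=52 best=60 → l++
[3,15] min(12,17)*12=144 best=144 * → l++
[4,15] min(16,17)*11=176 best=176 * → l++
[5,15] min(14,17)*10=140 best=176 → l++
[6,15] min(2,17)*9=18 best=176 → l++
[7,15] min(9,17)*8=72 best=176 → l++
[8,15] min(7,17)*7=49 best=176 → l++
[9,15] min(4,17)*6=24 best=176 → l++
[10,15] min(13,17)*5=65 best=176 → l++
[11,15] min(1,17)*4=4 best=176 → l++
[12,15] min(16,17)*3=48 best=176 → l++
[13,15] min(9,17)*2=18 best=176 → l++
[14,15] min(11,17)*1=11 best=176 → l++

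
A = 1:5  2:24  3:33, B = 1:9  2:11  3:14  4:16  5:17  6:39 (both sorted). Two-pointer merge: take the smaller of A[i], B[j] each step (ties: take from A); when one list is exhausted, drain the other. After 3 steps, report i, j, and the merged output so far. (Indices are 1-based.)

i=2, j=3, merged so far=[5, 9, 11]

i=1 j=1: A[i]=5<=B[j]=9 take 5, i++
i=2 j=1: A[i]=24>B[j]=9 take 9, j++
i=2 j=2: A[i]=24>B[j]=11 take 11, j++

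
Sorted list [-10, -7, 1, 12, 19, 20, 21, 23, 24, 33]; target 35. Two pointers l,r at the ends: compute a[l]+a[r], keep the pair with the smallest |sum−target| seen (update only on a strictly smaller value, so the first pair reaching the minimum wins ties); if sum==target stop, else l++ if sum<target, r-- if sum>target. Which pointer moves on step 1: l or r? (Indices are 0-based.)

l

l=0 r=9: -10+33=23 d=12 *, l++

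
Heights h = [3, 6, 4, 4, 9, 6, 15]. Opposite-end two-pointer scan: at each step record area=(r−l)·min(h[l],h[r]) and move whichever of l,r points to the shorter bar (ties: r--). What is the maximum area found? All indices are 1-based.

l=1 r=7: min(3,15)*6=18 best=18 *, l++
l=2 r=7: min(6,15)*5=30 best=30 *, l++
l=3 r=7: min(4,15)*4=16 best=30, l++
l=4 r=7: min(4,15)*3=12 best=30, l++
l=5 r=7: min(9,15)*2=18 best=30, l++
l=6 r=7: min(6,15)*1=6 best=30, l++

max area = 30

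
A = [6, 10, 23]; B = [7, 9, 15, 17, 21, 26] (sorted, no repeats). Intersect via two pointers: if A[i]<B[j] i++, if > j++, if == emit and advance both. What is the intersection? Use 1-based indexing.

intersection = []

[i=1,j=1] 6<7 → i++
[i=2,j=1] 10>7 → j++
[i=2,j=2] 10>9 → j++
[i=2,j=3] 10<15 → i++
[i=3,j=3] 23>15 → j++
[i=3,j=4] 23>17 → j++
[i=3,j=5] 23>21 → j++
[i=3,j=6] 23<26 → i++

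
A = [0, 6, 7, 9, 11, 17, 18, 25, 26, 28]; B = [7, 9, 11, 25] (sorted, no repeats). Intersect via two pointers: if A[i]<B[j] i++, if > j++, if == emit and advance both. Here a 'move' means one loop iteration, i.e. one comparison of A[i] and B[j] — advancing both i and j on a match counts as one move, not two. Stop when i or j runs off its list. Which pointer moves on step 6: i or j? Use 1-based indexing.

i=1 j=1: 0<7, i++
i=2 j=1: 6<7, i++
i=3 j=1: 7==7 emit, i++,j++
i=4 j=2: 9==9 emit, i++,j++
i=5 j=3: 11==11 emit, i++,j++
i=6 j=4: 17<25, i++

i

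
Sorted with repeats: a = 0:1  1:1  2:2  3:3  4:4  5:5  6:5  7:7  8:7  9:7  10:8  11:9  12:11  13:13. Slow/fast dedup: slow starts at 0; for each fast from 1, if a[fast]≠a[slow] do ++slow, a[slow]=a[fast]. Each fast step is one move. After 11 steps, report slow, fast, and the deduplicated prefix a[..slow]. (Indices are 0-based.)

slow=7, fast=12, prefix=[1, 2, 3, 4, 5, 7, 8, 9]

slow=0 fast=1: a[fast]=1=a[slow] dup, fast++
slow=0 fast=2: a[fast]=2≠a[slow]=1 write a[1]=2, slow++,fast++
slow=1 fast=3: a[fast]=3≠a[slow]=2 write a[2]=3, slow++,fast++
slow=2 fast=4: a[fast]=4≠a[slow]=3 write a[3]=4, slow++,fast++
slow=3 fast=5: a[fast]=5≠a[slow]=4 write a[4]=5, slow++,fast++
slow=4 fast=6: a[fast]=5=a[slow] dup, fast++
slow=4 fast=7: a[fast]=7≠a[slow]=5 write a[5]=7, slow++,fast++
slow=5 fast=8: a[fast]=7=a[slow] dup, fast++
slow=5 fast=9: a[fast]=7=a[slow] dup, fast++
slow=5 fast=10: a[fast]=8≠a[slow]=7 write a[6]=8, slow++,fast++
slow=6 fast=11: a[fast]=9≠a[slow]=8 write a[7]=9, slow++,fast++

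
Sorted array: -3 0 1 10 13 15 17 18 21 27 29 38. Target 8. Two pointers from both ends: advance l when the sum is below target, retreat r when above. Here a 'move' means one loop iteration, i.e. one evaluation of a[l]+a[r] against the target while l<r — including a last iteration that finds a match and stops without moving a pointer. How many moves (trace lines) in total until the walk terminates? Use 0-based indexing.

[0,11] -3+38=35 >8 → r--
[0,10] -3+29=26 >8 → r--
[0,9] -3+27=24 >8 → r--
[0,8] -3+21=18 >8 → r--
[0,7] -3+18=15 >8 → r--
[0,6] -3+17=14 >8 → r--
[0,5] -3+15=12 >8 → r--
[0,4] -3+13=10 >8 → r--
[0,3] -3+10=7 <8 → l++
[1,3] 0+10=10 >8 → r--
[1,2] 0+1=1 <8 → l++

11 moves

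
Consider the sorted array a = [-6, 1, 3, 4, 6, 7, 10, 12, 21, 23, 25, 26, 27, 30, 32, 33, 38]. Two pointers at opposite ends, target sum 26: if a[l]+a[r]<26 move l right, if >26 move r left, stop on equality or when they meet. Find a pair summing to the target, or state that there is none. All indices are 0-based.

(-6, 32)

[0,16] -6+38=32 >26 → r--
[0,15] -6+33=27 >26 → r--
[0,14] -6+32=26 → found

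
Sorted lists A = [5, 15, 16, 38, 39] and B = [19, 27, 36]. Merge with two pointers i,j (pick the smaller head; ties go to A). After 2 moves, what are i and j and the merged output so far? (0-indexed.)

[i=0,j=0] A[i]=5<=B[j]=19 take 5 → i++
[i=1,j=0] A[i]=15<=B[j]=19 take 15 → i++

i=2, j=0, merged so far=[5, 15]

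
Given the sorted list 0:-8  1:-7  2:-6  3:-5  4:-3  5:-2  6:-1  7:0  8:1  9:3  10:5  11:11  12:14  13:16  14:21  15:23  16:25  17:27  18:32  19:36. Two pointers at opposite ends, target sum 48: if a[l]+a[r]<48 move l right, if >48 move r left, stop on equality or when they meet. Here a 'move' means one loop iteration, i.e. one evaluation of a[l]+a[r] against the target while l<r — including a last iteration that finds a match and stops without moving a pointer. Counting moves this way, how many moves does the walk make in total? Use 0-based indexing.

15 moves

[0,19] -8+36=28 <48 → l++
[1,19] -7+36=29 <48 → l++
[2,19] -6+36=30 <48 → l++
[3,19] -5+36=31 <48 → l++
[4,19] -3+36=33 <48 → l++
[5,19] -2+36=34 <48 → l++
[6,19] -1+36=35 <48 → l++
[7,19] 0+36=36 <48 → l++
[8,19] 1+36=37 <48 → l++
[9,19] 3+36=39 <48 → l++
[10,19] 5+36=41 <48 → l++
[11,19] 11+36=47 <48 → l++
[12,19] 14+36=50 >48 → r--
[12,18] 14+32=46 <48 → l++
[13,18] 16+32=48 → found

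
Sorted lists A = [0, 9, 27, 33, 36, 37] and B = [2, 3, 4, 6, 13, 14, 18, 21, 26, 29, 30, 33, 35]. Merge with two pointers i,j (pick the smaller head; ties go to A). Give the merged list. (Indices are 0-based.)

[0, 2, 3, 4, 6, 9, 13, 14, 18, 21, 26, 27, 29, 30, 33, 33, 35, 36, 37]

i=0 j=0: A[i]=0<=B[j]=2 take 0, i++
i=1 j=0: A[i]=9>B[j]=2 take 2, j++
i=1 j=1: A[i]=9>B[j]=3 take 3, j++
i=1 j=2: A[i]=9>B[j]=4 take 4, j++
i=1 j=3: A[i]=9>B[j]=6 take 6, j++
i=1 j=4: A[i]=9<=B[j]=13 take 9, i++
i=2 j=4: A[i]=27>B[j]=13 take 13, j++
i=2 j=5: A[i]=27>B[j]=14 take 14, j++
i=2 j=6: A[i]=27>B[j]=18 take 18, j++
i=2 j=7: A[i]=27>B[j]=21 take 21, j++
i=2 j=8: A[i]=27>B[j]=26 take 26, j++
i=2 j=9: A[i]=27<=B[j]=29 take 27, i++
i=3 j=9: A[i]=33>B[j]=29 take 29, j++
i=3 j=10: A[i]=33>B[j]=30 take 30, j++
i=3 j=11: A[i]=33<=B[j]=33 take 33, i++
i=4 j=11: A[i]=36>B[j]=33 take 33, j++
i=4 j=12: A[i]=36>B[j]=35 take 35, j++
i=4 j=13: B done, take A[i]=36, i++
i=5 j=13: B done, take A[i]=37, i++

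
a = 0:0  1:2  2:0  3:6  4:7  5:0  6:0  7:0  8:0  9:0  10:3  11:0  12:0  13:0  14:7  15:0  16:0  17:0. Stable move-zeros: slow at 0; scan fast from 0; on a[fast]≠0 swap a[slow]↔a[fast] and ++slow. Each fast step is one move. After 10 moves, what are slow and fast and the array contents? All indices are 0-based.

(s=0,f=0) a[fast]=0 → fast++
(s=0,f=1) a[fast]=2≠0 swap→a[0]=2 → slow++,fast++
(s=1,f=2) a[fast]=0 → fast++
(s=1,f=3) a[fast]=6≠0 swap→a[1]=6 → slow++,fast++
(s=2,f=4) a[fast]=7≠0 swap→a[2]=7 → slow++,fast++
(s=3,f=5) a[fast]=0 → fast++
(s=3,f=6) a[fast]=0 → fast++
(s=3,f=7) a[fast]=0 → fast++
(s=3,f=8) a[fast]=0 → fast++
(s=3,f=9) a[fast]=0 → fast++

slow=3, fast=10, a=[2, 6, 7, 0, 0, 0, 0, 0, 0, 0, 3, 0, 0, 0, 7, 0, 0, 0]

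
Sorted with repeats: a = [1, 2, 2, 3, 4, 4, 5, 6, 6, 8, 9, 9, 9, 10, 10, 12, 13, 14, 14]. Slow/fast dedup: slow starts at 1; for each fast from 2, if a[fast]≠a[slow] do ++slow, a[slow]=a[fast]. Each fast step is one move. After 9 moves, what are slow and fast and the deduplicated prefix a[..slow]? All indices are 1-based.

slow=7, fast=11, prefix=[1, 2, 3, 4, 5, 6, 8]

slow=1 fast=2: a[fast]=2≠a[slow]=1 write a[2]=2, slow++,fast++
slow=2 fast=3: a[fast]=2=a[slow] dup, fast++
slow=2 fast=4: a[fast]=3≠a[slow]=2 write a[3]=3, slow++,fast++
slow=3 fast=5: a[fast]=4≠a[slow]=3 write a[4]=4, slow++,fast++
slow=4 fast=6: a[fast]=4=a[slow] dup, fast++
slow=4 fast=7: a[fast]=5≠a[slow]=4 write a[5]=5, slow++,fast++
slow=5 fast=8: a[fast]=6≠a[slow]=5 write a[6]=6, slow++,fast++
slow=6 fast=9: a[fast]=6=a[slow] dup, fast++
slow=6 fast=10: a[fast]=8≠a[slow]=6 write a[7]=8, slow++,fast++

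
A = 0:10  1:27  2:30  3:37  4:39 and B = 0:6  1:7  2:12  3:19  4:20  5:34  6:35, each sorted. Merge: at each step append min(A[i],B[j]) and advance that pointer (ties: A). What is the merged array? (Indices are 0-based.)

[6, 7, 10, 12, 19, 20, 27, 30, 34, 35, 37, 39]

i=0 j=0: A[i]=10>B[j]=6 take 6, j++
i=0 j=1: A[i]=10>B[j]=7 take 7, j++
i=0 j=2: A[i]=10<=B[j]=12 take 10, i++
i=1 j=2: A[i]=27>B[j]=12 take 12, j++
i=1 j=3: A[i]=27>B[j]=19 take 19, j++
i=1 j=4: A[i]=27>B[j]=20 take 20, j++
i=1 j=5: A[i]=27<=B[j]=34 take 27, i++
i=2 j=5: A[i]=30<=B[j]=34 take 30, i++
i=3 j=5: A[i]=37>B[j]=34 take 34, j++
i=3 j=6: A[i]=37>B[j]=35 take 35, j++
i=3 j=7: B done, take A[i]=37, i++
i=4 j=7: B done, take A[i]=39, i++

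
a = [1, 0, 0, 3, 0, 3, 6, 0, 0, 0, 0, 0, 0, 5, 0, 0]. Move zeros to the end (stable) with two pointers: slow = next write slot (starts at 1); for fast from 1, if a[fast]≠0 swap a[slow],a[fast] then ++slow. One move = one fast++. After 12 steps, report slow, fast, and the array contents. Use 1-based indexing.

slow=1 fast=1: a[fast]=1≠0 swap→a[1]=1, slow++,fast++
slow=2 fast=2: a[fast]=0, fast++
slow=2 fast=3: a[fast]=0, fast++
slow=2 fast=4: a[fast]=3≠0 swap→a[2]=3, slow++,fast++
slow=3 fast=5: a[fast]=0, fast++
slow=3 fast=6: a[fast]=3≠0 swap→a[3]=3, slow++,fast++
slow=4 fast=7: a[fast]=6≠0 swap→a[4]=6, slow++,fast++
slow=5 fast=8: a[fast]=0, fast++
slow=5 fast=9: a[fast]=0, fast++
slow=5 fast=10: a[fast]=0, fast++
slow=5 fast=11: a[fast]=0, fast++
slow=5 fast=12: a[fast]=0, fast++

slow=5, fast=13, a=[1, 3, 3, 6, 0, 0, 0, 0, 0, 0, 0, 0, 0, 5, 0, 0]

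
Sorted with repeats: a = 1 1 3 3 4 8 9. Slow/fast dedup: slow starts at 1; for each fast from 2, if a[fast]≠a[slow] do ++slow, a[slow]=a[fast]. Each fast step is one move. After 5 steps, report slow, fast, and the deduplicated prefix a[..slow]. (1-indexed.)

slow=4, fast=7, prefix=[1, 3, 4, 8]

slow=1 fast=2: a[fast]=1=a[slow] dup, fast++
slow=1 fast=3: a[fast]=3≠a[slow]=1 write a[2]=3, slow++,fast++
slow=2 fast=4: a[fast]=3=a[slow] dup, fast++
slow=2 fast=5: a[fast]=4≠a[slow]=3 write a[3]=4, slow++,fast++
slow=3 fast=6: a[fast]=8≠a[slow]=4 write a[4]=8, slow++,fast++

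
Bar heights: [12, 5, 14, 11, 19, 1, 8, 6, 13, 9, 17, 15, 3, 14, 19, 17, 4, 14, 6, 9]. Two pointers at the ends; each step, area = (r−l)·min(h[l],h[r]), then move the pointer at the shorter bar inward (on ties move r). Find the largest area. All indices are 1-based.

l=1 r=20: min(12,9)*19=171 best=171 *, r--
l=1 r=19: min(12,6)*18=108 best=171, r--
l=1 r=18: min(12,14)*17=204 best=204 *, l++
l=2 r=18: min(5,14)*16=80 best=204, l++
l=3 r=18: min(14,14)*15=210 best=210 *, r--
l=3 r=17: min(14,4)*14=56 best=210, r--
l=3 r=16: min(14,17)*13=182 best=210, l++
l=4 r=16: min(11,17)*12=132 best=210, l++
l=5 r=16: min(19,17)*11=187 best=210, r--
l=5 r=15: min(19,19)*10=190 best=210, r--
l=5 r=14: min(19,14)*9=126 best=210, r--
l=5 r=13: min(19,3)*8=24 best=210, r--
l=5 r=12: min(19,15)*7=105 best=210, r--
l=5 r=11: min(19,17)*6=102 best=210, r--
l=5 r=10: min(19,9)*5=45 best=210, r--
l=5 r=9: min(19,13)*4=52 best=210, r--
l=5 r=8: min(19,6)*3=18 best=210, r--
l=5 r=7: min(19,8)*2=16 best=210, r--
l=5 r=6: min(19,1)*1=1 best=210, r--

max area = 210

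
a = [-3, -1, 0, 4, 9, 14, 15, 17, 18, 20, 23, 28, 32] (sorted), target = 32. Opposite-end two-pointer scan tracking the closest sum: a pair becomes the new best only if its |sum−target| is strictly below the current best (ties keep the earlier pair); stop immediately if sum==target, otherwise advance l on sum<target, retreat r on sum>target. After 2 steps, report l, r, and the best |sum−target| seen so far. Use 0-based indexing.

[0,12] -3+32=29 d=3 * → l++
[1,12] -1+32=31 d=1 * → l++

l=2, r=12, best |Δ|=1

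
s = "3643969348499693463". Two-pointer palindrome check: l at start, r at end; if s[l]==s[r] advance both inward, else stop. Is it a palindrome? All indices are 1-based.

[1,19] '3'=='3' → l++,r--
[2,18] '6'=='6' → l++,r--
[3,17] '4'=='4' → l++,r--
[4,16] '3'=='3' → l++,r--
[5,15] '9'=='9' → l++,r--
[6,14] '6'=='6' → l++,r--
[7,13] '9'=='9' → l++,r--
[8,12] '3'!='9' → stop

not a palindrome (mismatch at 8,12)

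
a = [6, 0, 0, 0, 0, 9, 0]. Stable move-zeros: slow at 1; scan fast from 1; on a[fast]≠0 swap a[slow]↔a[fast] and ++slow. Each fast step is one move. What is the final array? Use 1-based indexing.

[6, 9, 0, 0, 0, 0, 0]

(s=1,f=1) a[fast]=6≠0 swap→a[1]=6 → slow++,fast++
(s=2,f=2) a[fast]=0 → fast++
(s=2,f=3) a[fast]=0 → fast++
(s=2,f=4) a[fast]=0 → fast++
(s=2,f=5) a[fast]=0 → fast++
(s=2,f=6) a[fast]=9≠0 swap→a[2]=9 → slow++,fast++
(s=3,f=7) a[fast]=0 → fast++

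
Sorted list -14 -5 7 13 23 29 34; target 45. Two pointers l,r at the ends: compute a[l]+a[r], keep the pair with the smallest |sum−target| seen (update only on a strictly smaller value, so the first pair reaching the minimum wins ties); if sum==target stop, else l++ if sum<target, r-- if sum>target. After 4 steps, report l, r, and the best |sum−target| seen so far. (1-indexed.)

[1,7] -14+34=20 d=25 * → l++
[2,7] -5+34=29 d=16 * → l++
[3,7] 7+34=41 d=4 * → l++
[4,7] 13+34=47 d=2 * → r--

l=4, r=6, best |Δ|=2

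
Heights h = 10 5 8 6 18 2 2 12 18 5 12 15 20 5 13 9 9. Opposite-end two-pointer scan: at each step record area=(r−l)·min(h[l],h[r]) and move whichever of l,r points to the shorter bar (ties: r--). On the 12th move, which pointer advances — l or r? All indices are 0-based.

l=0 r=16: min(10,9)*16=144 best=144 *, r--
l=0 r=15: min(10,9)*15=135 best=144, r--
l=0 r=14: min(10,13)*14=140 best=144, l++
l=1 r=14: min(5,13)*13=65 best=144, l++
l=2 r=14: min(8,13)*12=96 best=144, l++
l=3 r=14: min(6,13)*11=66 best=144, l++
l=4 r=14: min(18,13)*10=130 best=144, r--
l=4 r=13: min(18,5)*9=45 best=144, r--
l=4 r=12: min(18,20)*8=144 best=144, l++
l=5 r=12: min(2,20)*7=14 best=144, l++
l=6 r=12: min(2,20)*6=12 best=144, l++
l=7 r=12: min(12,20)*5=60 best=144, l++

l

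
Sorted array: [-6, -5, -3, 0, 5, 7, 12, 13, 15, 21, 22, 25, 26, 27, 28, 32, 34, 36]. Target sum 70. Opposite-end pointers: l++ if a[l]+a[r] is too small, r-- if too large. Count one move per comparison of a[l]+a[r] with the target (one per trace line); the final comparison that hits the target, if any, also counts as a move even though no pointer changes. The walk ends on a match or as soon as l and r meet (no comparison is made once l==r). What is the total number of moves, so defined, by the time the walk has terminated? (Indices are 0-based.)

17 moves

l=0 r=17: -6+36=30 <70, l++
l=1 r=17: -5+36=31 <70, l++
l=2 r=17: -3+36=33 <70, l++
l=3 r=17: 0+36=36 <70, l++
l=4 r=17: 5+36=41 <70, l++
l=5 r=17: 7+36=43 <70, l++
l=6 r=17: 12+36=48 <70, l++
l=7 r=17: 13+36=49 <70, l++
l=8 r=17: 15+36=51 <70, l++
l=9 r=17: 21+36=57 <70, l++
l=10 r=17: 22+36=58 <70, l++
l=11 r=17: 25+36=61 <70, l++
l=12 r=17: 26+36=62 <70, l++
l=13 r=17: 27+36=63 <70, l++
l=14 r=17: 28+36=64 <70, l++
l=15 r=17: 32+36=68 <70, l++
l=16 r=17: 34+36=70, found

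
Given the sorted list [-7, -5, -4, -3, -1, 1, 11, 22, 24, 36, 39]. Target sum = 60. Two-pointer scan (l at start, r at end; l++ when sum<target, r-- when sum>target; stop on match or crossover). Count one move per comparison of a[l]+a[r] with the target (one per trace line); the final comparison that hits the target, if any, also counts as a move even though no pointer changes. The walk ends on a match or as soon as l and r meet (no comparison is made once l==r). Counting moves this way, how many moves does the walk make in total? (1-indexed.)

l=1 r=11: -7+39=32 <60, l++
l=2 r=11: -5+39=34 <60, l++
l=3 r=11: -4+39=35 <60, l++
l=4 r=11: -3+39=36 <60, l++
l=5 r=11: -1+39=38 <60, l++
l=6 r=11: 1+39=40 <60, l++
l=7 r=11: 11+39=50 <60, l++
l=8 r=11: 22+39=61 >60, r--
l=8 r=10: 22+36=58 <60, l++
l=9 r=10: 24+36=60, found

10 moves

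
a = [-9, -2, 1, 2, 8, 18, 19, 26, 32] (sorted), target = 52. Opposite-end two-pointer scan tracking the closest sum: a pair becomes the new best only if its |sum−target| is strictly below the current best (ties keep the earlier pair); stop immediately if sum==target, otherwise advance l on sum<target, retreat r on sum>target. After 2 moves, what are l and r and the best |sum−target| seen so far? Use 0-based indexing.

l=2, r=8, best |Δ|=22

l=0 r=8: -9+32=23 d=29 *, l++
l=1 r=8: -2+32=30 d=22 *, l++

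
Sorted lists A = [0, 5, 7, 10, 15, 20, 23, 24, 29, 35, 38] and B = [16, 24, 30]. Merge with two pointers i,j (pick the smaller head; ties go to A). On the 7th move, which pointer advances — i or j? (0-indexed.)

i=0 j=0: A[i]=0<=B[j]=16 take 0, i++
i=1 j=0: A[i]=5<=B[j]=16 take 5, i++
i=2 j=0: A[i]=7<=B[j]=16 take 7, i++
i=3 j=0: A[i]=10<=B[j]=16 take 10, i++
i=4 j=0: A[i]=15<=B[j]=16 take 15, i++
i=5 j=0: A[i]=20>B[j]=16 take 16, j++
i=5 j=1: A[i]=20<=B[j]=24 take 20, i++

i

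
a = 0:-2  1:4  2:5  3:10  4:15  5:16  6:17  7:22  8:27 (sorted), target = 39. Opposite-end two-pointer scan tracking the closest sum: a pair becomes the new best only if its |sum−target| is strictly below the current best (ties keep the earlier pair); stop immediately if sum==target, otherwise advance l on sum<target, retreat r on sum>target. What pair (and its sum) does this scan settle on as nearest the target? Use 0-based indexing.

pair (17, 22) with sum 39 (|Δ|=0)

[0,8] -2+27=25 d=14 * → l++
[1,8] 4+27=31 d=8 * → l++
[2,8] 5+27=32 d=7 * → l++
[3,8] 10+27=37 d=2 * → l++
[4,8] 15+27=42 d=3 → r--
[4,7] 15+22=37 d=2 → l++
[5,7] 16+22=38 d=1 * → l++
[6,7] 17+22=39 d=0 * → stop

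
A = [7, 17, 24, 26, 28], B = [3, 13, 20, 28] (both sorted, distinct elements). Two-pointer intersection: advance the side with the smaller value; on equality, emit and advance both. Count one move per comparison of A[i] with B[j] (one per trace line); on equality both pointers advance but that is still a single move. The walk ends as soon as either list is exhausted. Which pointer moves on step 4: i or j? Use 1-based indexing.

i

i=1 j=1: 7>3, j++
i=1 j=2: 7<13, i++
i=2 j=2: 17>13, j++
i=2 j=3: 17<20, i++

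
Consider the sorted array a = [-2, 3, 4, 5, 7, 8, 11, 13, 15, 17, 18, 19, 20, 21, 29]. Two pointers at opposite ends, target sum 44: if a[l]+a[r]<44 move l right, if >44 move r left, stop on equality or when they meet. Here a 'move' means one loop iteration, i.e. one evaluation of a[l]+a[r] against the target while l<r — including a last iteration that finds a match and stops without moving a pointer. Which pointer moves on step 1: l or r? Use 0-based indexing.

l

[0,14] -2+29=27 <44 → l++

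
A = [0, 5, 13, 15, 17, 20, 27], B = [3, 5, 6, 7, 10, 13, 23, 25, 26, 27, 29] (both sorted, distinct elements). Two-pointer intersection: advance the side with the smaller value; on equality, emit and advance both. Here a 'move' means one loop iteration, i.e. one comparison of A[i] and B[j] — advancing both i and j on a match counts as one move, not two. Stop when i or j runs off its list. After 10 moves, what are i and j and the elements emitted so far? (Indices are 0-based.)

i=6, j=6, emitted=[5, 13]

i=0 j=0: 0<3, i++
i=1 j=0: 5>3, j++
i=1 j=1: 5==5 emit, i++,j++
i=2 j=2: 13>6, j++
i=2 j=3: 13>7, j++
i=2 j=4: 13>10, j++
i=2 j=5: 13==13 emit, i++,j++
i=3 j=6: 15<23, i++
i=4 j=6: 17<23, i++
i=5 j=6: 20<23, i++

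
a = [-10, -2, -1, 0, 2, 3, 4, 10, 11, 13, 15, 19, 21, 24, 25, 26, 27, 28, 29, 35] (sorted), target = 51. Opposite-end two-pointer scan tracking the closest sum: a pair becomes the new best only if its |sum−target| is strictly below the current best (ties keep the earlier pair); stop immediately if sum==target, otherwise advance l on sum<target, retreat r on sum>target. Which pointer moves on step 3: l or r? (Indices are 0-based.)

l

l=0 r=19: -10+35=25 d=26 *, l++
l=1 r=19: -2+35=33 d=18 *, l++
l=2 r=19: -1+35=34 d=17 *, l++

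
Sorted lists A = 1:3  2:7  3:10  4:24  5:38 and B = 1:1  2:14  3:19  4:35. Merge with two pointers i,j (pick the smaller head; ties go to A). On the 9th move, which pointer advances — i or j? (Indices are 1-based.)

i=1 j=1: A[i]=3>B[j]=1 take 1, j++
i=1 j=2: A[i]=3<=B[j]=14 take 3, i++
i=2 j=2: A[i]=7<=B[j]=14 take 7, i++
i=3 j=2: A[i]=10<=B[j]=14 take 10, i++
i=4 j=2: A[i]=24>B[j]=14 take 14, j++
i=4 j=3: A[i]=24>B[j]=19 take 19, j++
i=4 j=4: A[i]=24<=B[j]=35 take 24, i++
i=5 j=4: A[i]=38>B[j]=35 take 35, j++
i=5 j=5: B done, take A[i]=38, i++

i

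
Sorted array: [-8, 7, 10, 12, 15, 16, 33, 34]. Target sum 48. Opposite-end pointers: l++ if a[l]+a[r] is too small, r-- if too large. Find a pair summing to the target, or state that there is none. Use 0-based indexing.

[0,7] -8+34=26 <48 → l++
[1,7] 7+34=41 <48 → l++
[2,7] 10+34=44 <48 → l++
[3,7] 12+34=46 <48 → l++
[4,7] 15+34=49 >48 → r--
[4,6] 15+33=48 → found

(15, 33)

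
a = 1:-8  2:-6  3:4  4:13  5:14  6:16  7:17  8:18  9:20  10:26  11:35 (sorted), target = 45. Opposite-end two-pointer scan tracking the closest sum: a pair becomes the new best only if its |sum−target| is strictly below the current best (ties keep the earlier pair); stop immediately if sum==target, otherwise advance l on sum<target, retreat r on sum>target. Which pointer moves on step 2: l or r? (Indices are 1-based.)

l

[1,11] -8+35=27 d=18 * → l++
[2,11] -6+35=29 d=16 * → l++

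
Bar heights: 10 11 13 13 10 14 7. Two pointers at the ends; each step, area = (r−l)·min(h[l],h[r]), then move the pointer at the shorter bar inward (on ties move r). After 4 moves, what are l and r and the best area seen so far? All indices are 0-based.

[0,6] min(10,7)*6=42 best=42 * → r--
[0,5] min(10,14)*5=50 best=50 * → l++
[1,5] min(11,14)*4=44 best=50 → l++
[2,5] min(13,14)*3=39 best=50 → l++

l=3, r=5, best area=50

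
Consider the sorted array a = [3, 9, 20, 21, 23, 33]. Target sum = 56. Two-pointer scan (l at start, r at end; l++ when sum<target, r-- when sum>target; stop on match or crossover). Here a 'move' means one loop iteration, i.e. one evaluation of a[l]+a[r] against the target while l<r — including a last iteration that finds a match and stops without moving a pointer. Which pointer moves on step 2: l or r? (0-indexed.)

l=0 r=5: 3+33=36 <56, l++
l=1 r=5: 9+33=42 <56, l++

l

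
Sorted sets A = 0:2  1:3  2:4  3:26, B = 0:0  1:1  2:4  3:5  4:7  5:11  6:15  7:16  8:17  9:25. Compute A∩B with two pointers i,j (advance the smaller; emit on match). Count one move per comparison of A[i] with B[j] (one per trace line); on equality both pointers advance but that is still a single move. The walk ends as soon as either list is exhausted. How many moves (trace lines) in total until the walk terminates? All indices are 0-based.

12 moves

i=0 j=0: 2>0, j++
i=0 j=1: 2>1, j++
i=0 j=2: 2<4, i++
i=1 j=2: 3<4, i++
i=2 j=2: 4==4 emit, i++,j++
i=3 j=3: 26>5, j++
i=3 j=4: 26>7, j++
i=3 j=5: 26>11, j++
i=3 j=6: 26>15, j++
i=3 j=7: 26>16, j++
i=3 j=8: 26>17, j++
i=3 j=9: 26>25, j++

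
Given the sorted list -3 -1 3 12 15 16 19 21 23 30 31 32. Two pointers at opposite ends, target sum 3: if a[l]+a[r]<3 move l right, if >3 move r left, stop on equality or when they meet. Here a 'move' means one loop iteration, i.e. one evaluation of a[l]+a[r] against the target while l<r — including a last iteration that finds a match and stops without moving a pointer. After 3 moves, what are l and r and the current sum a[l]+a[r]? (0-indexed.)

l=0, r=8, sum=20

[0,11] -3+32=29 >3 → r--
[0,10] -3+31=28 >3 → r--
[0,9] -3+30=27 >3 → r--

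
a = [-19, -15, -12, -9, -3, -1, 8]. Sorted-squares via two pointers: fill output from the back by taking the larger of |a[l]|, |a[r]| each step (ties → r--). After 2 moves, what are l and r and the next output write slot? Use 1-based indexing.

[1,7] |-19|>|8| out[7]=361 → l++
[2,7] |-15|>|8| out[6]=225 → l++

l=3, r=7, next write slot=5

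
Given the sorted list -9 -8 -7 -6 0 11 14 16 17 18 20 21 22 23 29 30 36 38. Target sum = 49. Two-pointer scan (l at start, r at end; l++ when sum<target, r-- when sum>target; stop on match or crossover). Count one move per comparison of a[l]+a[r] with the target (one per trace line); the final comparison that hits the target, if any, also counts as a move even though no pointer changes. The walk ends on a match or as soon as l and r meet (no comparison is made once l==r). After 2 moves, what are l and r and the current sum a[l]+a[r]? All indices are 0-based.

l=2, r=17, sum=31

[0,17] -9+38=29 <49 → l++
[1,17] -8+38=30 <49 → l++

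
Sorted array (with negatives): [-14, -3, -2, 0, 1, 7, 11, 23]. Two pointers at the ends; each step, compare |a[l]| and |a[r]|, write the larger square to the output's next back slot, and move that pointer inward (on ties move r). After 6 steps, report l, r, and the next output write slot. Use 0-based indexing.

[0,7] |-14|<=|23| out[7]=529 → r--
[0,6] |-14|>|11| out[6]=196 → l++
[1,6] |-3|<=|11| out[5]=121 → r--
[1,5] |-3|<=|7| out[4]=49 → r--
[1,4] |-3|>|1| out[3]=9 → l++
[2,4] |-2|>|1| out[2]=4 → l++

l=3, r=4, next write slot=1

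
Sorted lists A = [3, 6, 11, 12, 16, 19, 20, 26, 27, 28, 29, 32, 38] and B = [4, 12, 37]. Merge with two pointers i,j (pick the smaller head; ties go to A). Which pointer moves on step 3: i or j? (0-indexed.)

i

[i=0,j=0] A[i]=3<=B[j]=4 take 3 → i++
[i=1,j=0] A[i]=6>B[j]=4 take 4 → j++
[i=1,j=1] A[i]=6<=B[j]=12 take 6 → i++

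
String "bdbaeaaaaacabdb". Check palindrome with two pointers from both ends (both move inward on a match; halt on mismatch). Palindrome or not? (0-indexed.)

l=0 r=14: 'b'=='b', l++,r--
l=1 r=13: 'd'=='d', l++,r--
l=2 r=12: 'b'=='b', l++,r--
l=3 r=11: 'a'=='a', l++,r--
l=4 r=10: 'e'!='c', stop

not a palindrome (mismatch at 4,10)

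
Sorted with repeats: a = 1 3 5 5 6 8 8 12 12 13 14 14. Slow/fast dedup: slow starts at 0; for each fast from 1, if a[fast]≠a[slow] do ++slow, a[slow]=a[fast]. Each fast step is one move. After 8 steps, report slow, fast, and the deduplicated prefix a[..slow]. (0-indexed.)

(s=0,f=1) a[fast]=3≠a[slow]=1 write a[1]=3 → slow++,fast++
(s=1,f=2) a[fast]=5≠a[slow]=3 write a[2]=5 → slow++,fast++
(s=2,f=3) a[fast]=5=a[slow] dup → fast++
(s=2,f=4) a[fast]=6≠a[slow]=5 write a[3]=6 → slow++,fast++
(s=3,f=5) a[fast]=8≠a[slow]=6 write a[4]=8 → slow++,fast++
(s=4,f=6) a[fast]=8=a[slow] dup → fast++
(s=4,f=7) a[fast]=12≠a[slow]=8 write a[5]=12 → slow++,fast++
(s=5,f=8) a[fast]=12=a[slow] dup → fast++

slow=5, fast=9, prefix=[1, 3, 5, 6, 8, 12]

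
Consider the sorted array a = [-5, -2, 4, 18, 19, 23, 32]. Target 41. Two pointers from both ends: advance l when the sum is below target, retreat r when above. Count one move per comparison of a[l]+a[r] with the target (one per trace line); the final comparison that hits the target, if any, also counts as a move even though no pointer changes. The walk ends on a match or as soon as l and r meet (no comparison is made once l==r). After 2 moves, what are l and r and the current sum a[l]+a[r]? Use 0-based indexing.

l=2, r=6, sum=36

l=0 r=6: -5+32=27 <41, l++
l=1 r=6: -2+32=30 <41, l++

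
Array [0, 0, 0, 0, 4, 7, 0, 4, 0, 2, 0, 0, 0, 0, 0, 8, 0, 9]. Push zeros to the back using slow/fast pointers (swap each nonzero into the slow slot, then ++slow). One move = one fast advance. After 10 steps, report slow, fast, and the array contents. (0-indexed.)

slow=4, fast=10, a=[4, 7, 4, 2, 0, 0, 0, 0, 0, 0, 0, 0, 0, 0, 0, 8, 0, 9]

slow=0 fast=0: a[fast]=0, fast++
slow=0 fast=1: a[fast]=0, fast++
slow=0 fast=2: a[fast]=0, fast++
slow=0 fast=3: a[fast]=0, fast++
slow=0 fast=4: a[fast]=4≠0 swap→a[0]=4, slow++,fast++
slow=1 fast=5: a[fast]=7≠0 swap→a[1]=7, slow++,fast++
slow=2 fast=6: a[fast]=0, fast++
slow=2 fast=7: a[fast]=4≠0 swap→a[2]=4, slow++,fast++
slow=3 fast=8: a[fast]=0, fast++
slow=3 fast=9: a[fast]=2≠0 swap→a[3]=2, slow++,fast++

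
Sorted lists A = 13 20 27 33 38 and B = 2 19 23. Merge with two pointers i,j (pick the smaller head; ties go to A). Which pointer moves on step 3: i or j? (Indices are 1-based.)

j

i=1 j=1: A[i]=13>B[j]=2 take 2, j++
i=1 j=2: A[i]=13<=B[j]=19 take 13, i++
i=2 j=2: A[i]=20>B[j]=19 take 19, j++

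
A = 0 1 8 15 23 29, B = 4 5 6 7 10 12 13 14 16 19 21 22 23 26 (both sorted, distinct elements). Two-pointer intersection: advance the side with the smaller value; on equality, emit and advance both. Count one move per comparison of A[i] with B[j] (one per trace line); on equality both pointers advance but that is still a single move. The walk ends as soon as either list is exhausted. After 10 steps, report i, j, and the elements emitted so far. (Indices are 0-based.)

[i=0,j=0] 0<4 → i++
[i=1,j=0] 1<4 → i++
[i=2,j=0] 8>4 → j++
[i=2,j=1] 8>5 → j++
[i=2,j=2] 8>6 → j++
[i=2,j=3] 8>7 → j++
[i=2,j=4] 8<10 → i++
[i=3,j=4] 15>10 → j++
[i=3,j=5] 15>12 → j++
[i=3,j=6] 15>13 → j++

i=3, j=7, emitted=[]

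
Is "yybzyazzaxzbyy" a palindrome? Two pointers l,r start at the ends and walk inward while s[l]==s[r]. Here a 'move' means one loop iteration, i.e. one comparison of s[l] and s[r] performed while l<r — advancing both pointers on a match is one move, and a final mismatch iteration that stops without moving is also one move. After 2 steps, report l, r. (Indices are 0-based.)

l=0 r=13: 'y'=='y', l++,r--
l=1 r=12: 'y'=='y', l++,r--

l=2, r=11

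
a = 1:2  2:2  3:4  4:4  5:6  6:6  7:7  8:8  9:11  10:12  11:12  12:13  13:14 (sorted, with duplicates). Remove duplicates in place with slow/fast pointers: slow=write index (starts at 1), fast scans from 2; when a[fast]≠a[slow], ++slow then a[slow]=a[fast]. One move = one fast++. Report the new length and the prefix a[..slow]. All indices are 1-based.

slow=1 fast=2: a[fast]=2=a[slow] dup, fast++
slow=1 fast=3: a[fast]=4≠a[slow]=2 write a[2]=4, slow++,fast++
slow=2 fast=4: a[fast]=4=a[slow] dup, fast++
slow=2 fast=5: a[fast]=6≠a[slow]=4 write a[3]=6, slow++,fast++
slow=3 fast=6: a[fast]=6=a[slow] dup, fast++
slow=3 fast=7: a[fast]=7≠a[slow]=6 write a[4]=7, slow++,fast++
slow=4 fast=8: a[fast]=8≠a[slow]=7 write a[5]=8, slow++,fast++
slow=5 fast=9: a[fast]=11≠a[slow]=8 write a[6]=11, slow++,fast++
slow=6 fast=10: a[fast]=12≠a[slow]=11 write a[7]=12, slow++,fast++
slow=7 fast=11: a[fast]=12=a[slow] dup, fast++
slow=7 fast=12: a[fast]=13≠a[slow]=12 write a[8]=13, slow++,fast++
slow=8 fast=13: a[fast]=14≠a[slow]=13 write a[9]=14, slow++,fast++

length 9; prefix = [2, 4, 6, 7, 8, 11, 12, 13, 14]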